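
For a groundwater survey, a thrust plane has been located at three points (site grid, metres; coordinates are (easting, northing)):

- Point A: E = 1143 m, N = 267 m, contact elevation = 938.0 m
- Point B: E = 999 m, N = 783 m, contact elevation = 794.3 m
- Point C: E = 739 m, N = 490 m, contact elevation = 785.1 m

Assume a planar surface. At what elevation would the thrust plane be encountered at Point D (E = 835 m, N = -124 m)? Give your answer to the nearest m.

936 m

Let the plane be z = a·E + b·N + c.
Point B−Point A: −144a + 516b = −143.7;  Point C−Point A: −404a + 223b = −152.9.
Solving gives a = 0.26567, b = −0.20435.
Then c = 938 − a·1143 − b·267 = 688.90.
At (835, -124): z = 221.8 + 25.3 + 688.90 = 936.1 m.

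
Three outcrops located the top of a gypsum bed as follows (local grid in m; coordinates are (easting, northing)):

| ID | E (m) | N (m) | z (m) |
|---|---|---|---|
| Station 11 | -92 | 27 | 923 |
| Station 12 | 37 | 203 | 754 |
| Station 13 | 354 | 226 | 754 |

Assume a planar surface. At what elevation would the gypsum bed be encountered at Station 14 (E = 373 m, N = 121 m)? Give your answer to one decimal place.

861.9 m

Two edge vectors: Station 11→Station 12 = (129, 176, -169), Station 11→Station 13 = (446, 199, -169).
Normal n = (Station 11→Station 12) × (Station 11→Station 13) = (3887, -53573, -52825).
So ∂z/∂E = −n_x/n_z = 0.07358 and ∂z/∂N = −n_y/n_z = −1.01416.
Intercept c from Station 11: 923 + 6.77 + 27.38 = 957.15.
At (373, 121): z = 27.4 − 122.7 + 957.15 = 861.9 m.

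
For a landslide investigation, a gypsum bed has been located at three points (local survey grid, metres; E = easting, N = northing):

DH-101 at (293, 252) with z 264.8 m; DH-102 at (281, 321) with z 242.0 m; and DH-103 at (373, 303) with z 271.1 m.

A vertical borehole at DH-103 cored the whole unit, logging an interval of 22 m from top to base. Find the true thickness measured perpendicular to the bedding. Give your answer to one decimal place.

20.5 m

Two edge vectors: DH-101→DH-102 = (-12, 69, -22.8), DH-101→DH-103 = (80, 51, 6.3).
Normal n = (DH-101→DH-102) × (DH-101→DH-103) = (1597.5, -1748.4, -6132).
So ∂z/∂E = −n_x/n_z = 0.26052 and ∂z/∂N = −n_y/n_z = −0.28513.
|∇z| = √(a²+b²) = 0.38622, so dip δ = arctan(0.38622) = 21.12°.
True thickness = vertical thickness × cos δ = 22 × cos 21.12° = 20.5 m.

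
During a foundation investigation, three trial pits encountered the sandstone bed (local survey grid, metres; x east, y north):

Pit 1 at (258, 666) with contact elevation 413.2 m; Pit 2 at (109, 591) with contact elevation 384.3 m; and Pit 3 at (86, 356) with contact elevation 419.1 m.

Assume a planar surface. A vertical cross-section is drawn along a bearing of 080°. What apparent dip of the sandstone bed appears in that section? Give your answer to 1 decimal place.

Let the plane be z = a·x + b·y + c.
Pit 2−Pit 1: −149a − 75b = −28.9;  Pit 3−Pit 1: −172a − 310b = 5.9.
Solving gives a = 0.28241, b = −0.17573.
Unit vector along 080° is (sin 80°, cos 80°) = (0.9848, 0.1736).
Slope in that direction = a·(0.9848) + b·(0.1736) = 0.24761.
Apparent dip = arctan|0.24761| = 13.9° (true dip is 18.4°, so apparent ≤ true as expected).

13.9°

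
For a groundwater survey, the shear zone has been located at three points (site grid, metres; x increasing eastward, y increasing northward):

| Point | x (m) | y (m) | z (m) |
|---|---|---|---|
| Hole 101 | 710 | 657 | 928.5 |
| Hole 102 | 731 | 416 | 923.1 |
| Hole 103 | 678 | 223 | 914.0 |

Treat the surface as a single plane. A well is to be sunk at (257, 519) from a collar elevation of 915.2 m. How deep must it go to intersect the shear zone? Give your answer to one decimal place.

Let the plane be z = a·x + b·y + c.
Hole 102−Hole 101: 21a − 241b = −5.4;  Hole 103−Hole 101: −32a − 434b = −14.5.
Solving gives a = 0.06840, b = 0.02837.
Then c = 928.5 − a·710 − b·657 = 861.30.
At (257, 519): z_contact = 17.58 + 14.72 + 861.30 = 893.60 m.
Depth below ground = 915.2 − 893.60 = 21.6 m.

21.6 m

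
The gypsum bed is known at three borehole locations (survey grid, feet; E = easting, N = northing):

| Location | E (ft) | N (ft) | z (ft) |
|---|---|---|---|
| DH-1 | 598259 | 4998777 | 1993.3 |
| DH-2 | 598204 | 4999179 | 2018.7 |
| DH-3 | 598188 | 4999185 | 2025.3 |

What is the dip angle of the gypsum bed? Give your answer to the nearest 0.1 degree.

Two edge vectors: DH-1→DH-2 = (-55, 402, 25.4), DH-1→DH-3 = (-71, 408, 32).
Normal n = (DH-1→DH-2) × (DH-1→DH-3) = (2500.8, -43.4, 6102).
So ∂z/∂E = −n_x/n_z = −0.40983 and ∂z/∂N = −n_y/n_z = 0.00711.
Gradient magnitude |∇z| = √(a² + b²) = √(0.16796 + 0.00005) = 0.40989.
True dip = arctan(0.40989) = 22.3°, dipping toward E (azimuth ≈ 091°).

22.3°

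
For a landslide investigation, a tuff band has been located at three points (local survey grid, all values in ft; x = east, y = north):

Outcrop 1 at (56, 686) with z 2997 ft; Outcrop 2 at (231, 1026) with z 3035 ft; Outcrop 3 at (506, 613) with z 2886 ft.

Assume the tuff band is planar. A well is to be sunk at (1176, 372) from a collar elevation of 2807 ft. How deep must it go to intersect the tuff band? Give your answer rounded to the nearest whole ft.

Let the plane be z = a·x + b·y + c.
Outcrop 2−Outcrop 1: 175a + 340b = 38;  Outcrop 3−Outcrop 1: 450a − 73b = −111.
Solving gives a = −0.21092, b = 0.22033.
Then c = 2997 − a·56 − b·686 = 2857.67.
At (1176, 372): z_contact = −248.0 + 82.0 + 2857.67 = 2691.6 ft.
Depth below ground = 2807 − 2691.6 = 115 ft.

115 ft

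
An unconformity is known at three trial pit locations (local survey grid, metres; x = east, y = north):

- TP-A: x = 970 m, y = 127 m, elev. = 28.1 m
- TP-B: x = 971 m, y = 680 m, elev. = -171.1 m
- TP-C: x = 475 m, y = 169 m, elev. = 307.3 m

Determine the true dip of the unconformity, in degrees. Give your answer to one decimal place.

34.8°

Two edge vectors: TP-A→TP-B = (1, 553, -199.2), TP-A→TP-C = (-495, 42, 279.2).
Normal n = (TP-A→TP-B) × (TP-A→TP-C) = (162764, 98324.8, 273777).
So ∂z/∂x = −n_x/n_z = −0.59451 and ∂z/∂y = −n_y/n_z = −0.35914.
Gradient magnitude |∇z| = √(a² + b²) = √(0.35345 + 0.12898) = 0.69457.
True dip = arctan(0.69457) = 34.8°, dipping toward ENE (azimuth ≈ 059°).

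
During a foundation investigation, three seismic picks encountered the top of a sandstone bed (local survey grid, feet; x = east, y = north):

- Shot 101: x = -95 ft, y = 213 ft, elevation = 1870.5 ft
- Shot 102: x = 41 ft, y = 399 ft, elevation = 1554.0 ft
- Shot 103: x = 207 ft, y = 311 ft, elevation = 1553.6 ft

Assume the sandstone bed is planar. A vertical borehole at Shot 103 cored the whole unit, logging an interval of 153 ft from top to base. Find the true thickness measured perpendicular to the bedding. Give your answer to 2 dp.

89.45 ft

Two edge vectors: Shot 101→Shot 102 = (136, 186, -316.5), Shot 101→Shot 103 = (302, 98, -316.9).
Normal n = (Shot 101→Shot 102) × (Shot 101→Shot 103) = (-27926.4, -52484.6, -42844).
So ∂z/∂x = −n_x/n_z = −0.65182 and ∂z/∂y = −n_y/n_z = −1.22502.
|∇z| = √(a²+b²) = 1.38763, so dip δ = arctan(1.38763) = 54.22°.
True thickness = vertical thickness × cos δ = 153 × cos 54.22° = 89.45 ft.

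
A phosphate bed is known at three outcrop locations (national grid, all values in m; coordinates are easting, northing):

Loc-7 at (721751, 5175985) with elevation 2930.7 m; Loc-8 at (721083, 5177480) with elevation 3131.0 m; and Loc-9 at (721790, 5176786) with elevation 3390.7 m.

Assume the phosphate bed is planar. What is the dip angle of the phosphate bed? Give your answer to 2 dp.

Two edge vectors: Loc-7→Loc-8 = (-668, 1495, 200.3), Loc-7→Loc-9 = (39, 801, 460).
Normal n = (Loc-7→Loc-8) × (Loc-7→Loc-9) = (527259.7, 315091.7, -593373).
So ∂z/∂easting = −n_x/n_z = 0.88858 and ∂z/∂northing = −n_y/n_z = 0.53102.
Gradient magnitude |∇z| = √(a² + b²) = √(0.78958 + 0.28198) = 1.03516.
True dip = arctan(1.03516) = 45.99°, dipping toward WSW (azimuth ≈ 239°).

45.99°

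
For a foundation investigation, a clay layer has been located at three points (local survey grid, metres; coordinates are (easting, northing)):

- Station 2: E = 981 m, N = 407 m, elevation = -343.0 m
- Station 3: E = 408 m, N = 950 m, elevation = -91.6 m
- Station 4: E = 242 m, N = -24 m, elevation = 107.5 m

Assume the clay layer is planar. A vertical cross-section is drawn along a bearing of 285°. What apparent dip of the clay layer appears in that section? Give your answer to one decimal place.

Two edge vectors: Station 2→Station 3 = (-573, 543, 251.4), Station 2→Station 4 = (-739, -431, 450.5).
Normal n = (Station 2→Station 3) × (Station 2→Station 4) = (352974.9, 72351.9, 648240).
So ∂z/∂E = −n_x/n_z = −0.54451 and ∂z/∂N = −n_y/n_z = −0.11161.
Unit vector along 285° is (sin 285°, cos 285°) = (-0.9659, 0.2588).
Slope in that direction = a·(-0.9659) + b·(0.2588) = 0.49707.
Apparent dip = arctan|0.49707| = 26.4° (true dip is 29.1°, so apparent ≤ true as expected).

26.4°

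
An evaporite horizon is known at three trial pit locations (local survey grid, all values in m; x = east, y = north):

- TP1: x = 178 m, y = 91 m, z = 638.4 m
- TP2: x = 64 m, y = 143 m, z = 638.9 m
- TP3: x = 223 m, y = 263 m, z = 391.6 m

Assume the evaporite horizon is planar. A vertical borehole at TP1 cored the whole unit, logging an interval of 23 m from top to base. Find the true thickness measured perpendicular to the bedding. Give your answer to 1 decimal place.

13.3 m

Two edge vectors: TP1→TP2 = (-114, 52, 0.5), TP1→TP3 = (45, 172, -246.8).
Normal n = (TP1→TP2) × (TP1→TP3) = (-12919.6, -28112.7, -21948).
So ∂z/∂x = −n_x/n_z = −0.58865 and ∂z/∂y = −n_y/n_z = −1.28088.
|∇z| = √(a²+b²) = 1.40966, so dip δ = arctan(1.40966) = 54.65°.
True thickness = vertical thickness × cos δ = 23 × cos 54.65° = 13.3 m.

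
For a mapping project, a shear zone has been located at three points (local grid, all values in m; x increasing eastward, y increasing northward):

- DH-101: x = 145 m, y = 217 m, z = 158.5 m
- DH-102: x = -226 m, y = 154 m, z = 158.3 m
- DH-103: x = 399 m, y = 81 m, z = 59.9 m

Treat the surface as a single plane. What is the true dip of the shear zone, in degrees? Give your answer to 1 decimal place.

Two edge vectors: DH-101→DH-102 = (-371, -63, -0.2), DH-101→DH-103 = (254, -136, -98.6).
Normal n = (DH-101→DH-102) × (DH-101→DH-103) = (6184.6, -36631.4, 66458).
So ∂z/∂x = −n_x/n_z = −0.09306 and ∂z/∂y = −n_y/n_z = 0.55120.
Gradient magnitude |∇z| = √(a² + b²) = √(0.00866 + 0.30382) = 0.55900.
True dip = arctan(0.55900) = 29.2°, dipping toward S (azimuth ≈ 170°).

29.2°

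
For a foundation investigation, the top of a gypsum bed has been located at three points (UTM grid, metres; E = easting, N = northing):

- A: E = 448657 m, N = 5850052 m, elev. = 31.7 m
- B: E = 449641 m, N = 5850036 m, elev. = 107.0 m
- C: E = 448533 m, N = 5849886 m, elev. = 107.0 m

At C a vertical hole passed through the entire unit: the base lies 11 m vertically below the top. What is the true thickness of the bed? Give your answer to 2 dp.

Let the plane be z = a·E + b·N + c.
B−A: 984a − 16b = 75.3;  C−A: −124a − 166b = 75.3.
Solving gives a = 0.06832, b = −0.50465.
|∇z| = √(a²+b²) = 0.50925, so dip δ = arctan(0.50925) = 26.99°.
True thickness = vertical thickness × cos δ = 11 × cos 26.99° = 9.80 m.

9.80 m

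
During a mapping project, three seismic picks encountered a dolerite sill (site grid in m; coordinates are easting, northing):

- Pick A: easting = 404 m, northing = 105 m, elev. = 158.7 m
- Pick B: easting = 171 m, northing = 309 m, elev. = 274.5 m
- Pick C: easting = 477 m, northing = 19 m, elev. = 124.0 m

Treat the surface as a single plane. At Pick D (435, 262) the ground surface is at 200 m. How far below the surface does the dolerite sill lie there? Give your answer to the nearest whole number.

70 m

Let the plane be z = a·easting + b·northing + c.
Pick B−Pick A: −233a + 204b = 115.8;  Pick C−Pick A: 73a − 86b = −34.7.
Solving gives a = −0.55966, b = −0.07157.
Then c = 158.7 − a·404 − b·105 = 392.32.
At (435, 262): z_contact = −243.5 − 18.8 + 392.32 = 130.1 m.
Depth below ground = 200 − 130.1 = 70 m.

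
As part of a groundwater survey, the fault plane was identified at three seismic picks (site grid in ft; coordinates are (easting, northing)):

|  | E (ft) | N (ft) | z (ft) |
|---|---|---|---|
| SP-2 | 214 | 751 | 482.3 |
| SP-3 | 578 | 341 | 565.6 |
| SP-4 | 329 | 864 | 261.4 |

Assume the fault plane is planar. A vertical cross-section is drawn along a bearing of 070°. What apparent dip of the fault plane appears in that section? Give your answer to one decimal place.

50.5°

Two edge vectors: SP-2→SP-3 = (364, -410, 83.3), SP-2→SP-4 = (115, 113, -220.9).
Normal n = (SP-2→SP-3) × (SP-2→SP-4) = (81156.1, 89987.1, 88282).
So ∂z/∂E = −n_x/n_z = −0.91928 and ∂z/∂N = −n_y/n_z = −1.01931.
Unit vector along 070° is (sin 70°, cos 70°) = (0.9397, 0.3420).
Slope in that direction = a·(0.9397) + b·(0.3420) = −1.21247.
Apparent dip = arctan|1.21247| = 50.5° (true dip is 53.9°, so apparent ≤ true as expected).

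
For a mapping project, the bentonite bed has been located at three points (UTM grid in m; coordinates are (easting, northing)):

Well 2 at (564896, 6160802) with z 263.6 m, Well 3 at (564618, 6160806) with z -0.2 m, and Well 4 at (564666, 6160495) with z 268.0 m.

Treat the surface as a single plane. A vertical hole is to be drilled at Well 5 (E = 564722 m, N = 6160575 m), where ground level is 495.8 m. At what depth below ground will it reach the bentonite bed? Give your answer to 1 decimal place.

232.6 m

Let the plane be z = a·E + b·N + c.
Well 3−Well 2: −278a + 4b = −263.8;  Well 4−Well 2: −230a − 307b = 4.4.
Solving gives a = 0.938596898, b = −0.717515591.
Then c = 263.6 − a·564896 − b·6160802 = 3890525.46.
At (564722, 6160575): z_contact = 530046.32 − 4420308.61 + 3890525.46 = 263.16 m.
Depth below ground = 495.8 − 263.16 = 232.6 m.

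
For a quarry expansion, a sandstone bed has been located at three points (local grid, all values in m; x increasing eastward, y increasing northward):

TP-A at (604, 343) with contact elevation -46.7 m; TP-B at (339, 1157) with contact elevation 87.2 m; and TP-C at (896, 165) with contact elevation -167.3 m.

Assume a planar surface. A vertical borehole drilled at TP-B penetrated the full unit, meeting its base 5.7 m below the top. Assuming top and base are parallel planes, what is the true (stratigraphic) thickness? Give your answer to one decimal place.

Two edge vectors: TP-A→TP-B = (-265, 814, 133.9), TP-A→TP-C = (292, -178, -120.6).
Normal n = (TP-A→TP-B) × (TP-A→TP-C) = (-74334.2, 7139.8, -190518).
So ∂z/∂x = −n_x/n_z = −0.39017 and ∂z/∂y = −n_y/n_z = 0.03748.
|∇z| = √(a²+b²) = 0.39196, so dip δ = arctan(0.39196) = 21.40°.
True thickness = vertical thickness × cos δ = 5.7 × cos 21.40° = 5.3 m.

5.3 m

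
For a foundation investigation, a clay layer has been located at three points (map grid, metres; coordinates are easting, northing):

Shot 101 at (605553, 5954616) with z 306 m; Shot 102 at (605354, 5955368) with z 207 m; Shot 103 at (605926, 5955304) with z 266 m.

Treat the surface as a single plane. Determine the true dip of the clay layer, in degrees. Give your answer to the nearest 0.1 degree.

8.0°

Let the plane be z = a·easting + b·northing + c.
Shot 102−Shot 101: −199a + 752b = −99;  Shot 103−Shot 101: 373a + 688b = −40.
Solving gives a = 0.09111, b = −0.10754.
Gradient magnitude |∇z| = √(a² + b²) = √(0.00830 + 0.01156) = 0.14095.
True dip = arctan(0.14095) = 8.0°, dipping toward NW (azimuth ≈ 320°).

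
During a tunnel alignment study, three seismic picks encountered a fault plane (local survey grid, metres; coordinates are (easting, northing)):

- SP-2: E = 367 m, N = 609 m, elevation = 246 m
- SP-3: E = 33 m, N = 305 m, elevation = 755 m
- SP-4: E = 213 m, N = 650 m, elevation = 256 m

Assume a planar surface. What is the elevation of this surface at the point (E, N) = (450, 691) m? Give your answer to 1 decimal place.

Two edge vectors: SP-2→SP-3 = (-334, -304, 509), SP-2→SP-4 = (-154, 41, 10).
Normal n = (SP-2→SP-3) × (SP-2→SP-4) = (-23909, -75046, -60510).
So ∂z/∂E = −n_x/n_z = −0.39512 and ∂z/∂N = −n_y/n_z = −1.24022.
Intercept c from SP-2: 246 + 145.01 + 755.30 = 1146.31.
At (450, 691): z = −177.8 − 857.0 + 1146.31 = 111.5 m.

111.5 m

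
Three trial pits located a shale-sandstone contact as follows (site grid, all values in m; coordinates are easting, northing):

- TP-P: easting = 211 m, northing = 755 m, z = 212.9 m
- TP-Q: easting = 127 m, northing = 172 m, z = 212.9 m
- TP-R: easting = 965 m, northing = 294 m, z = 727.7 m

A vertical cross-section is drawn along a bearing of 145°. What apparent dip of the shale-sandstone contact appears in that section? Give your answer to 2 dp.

23.46°

Two edge vectors: TP-P→TP-Q = (-84, -583, 0), TP-P→TP-R = (754, -461, 514.8).
Normal n = (TP-P→TP-Q) × (TP-P→TP-R) = (-300128.4, 43243.2, 478306).
So ∂z/∂easting = −n_x/n_z = 0.62748 and ∂z/∂northing = −n_y/n_z = −0.09041.
Unit vector along 145° is (sin 145°, cos 145°) = (0.5736, -0.8192).
Slope in that direction = a·(0.5736) + b·(-0.8192) = 0.43397.
Apparent dip = arctan|0.43397| = 23.46° (true dip is 32.4°, so apparent ≤ true as expected).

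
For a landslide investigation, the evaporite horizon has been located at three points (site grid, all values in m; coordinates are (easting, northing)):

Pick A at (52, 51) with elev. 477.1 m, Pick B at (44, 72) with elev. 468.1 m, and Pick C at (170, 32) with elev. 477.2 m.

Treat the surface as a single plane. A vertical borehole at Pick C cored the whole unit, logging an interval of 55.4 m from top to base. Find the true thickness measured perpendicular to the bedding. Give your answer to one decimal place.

Two edge vectors: Pick A→Pick B = (-8, 21, -9), Pick A→Pick C = (118, -19, 0.1).
Normal n = (Pick A→Pick B) × (Pick A→Pick C) = (-168.9, -1061.2, -2326).
So ∂z/∂E = −n_x/n_z = −0.07261 and ∂z/∂N = −n_y/n_z = −0.45623.
|∇z| = √(a²+b²) = 0.46198, so dip δ = arctan(0.46198) = 24.80°.
True thickness = vertical thickness × cos δ = 55.4 × cos 24.80° = 50.3 m.

50.3 m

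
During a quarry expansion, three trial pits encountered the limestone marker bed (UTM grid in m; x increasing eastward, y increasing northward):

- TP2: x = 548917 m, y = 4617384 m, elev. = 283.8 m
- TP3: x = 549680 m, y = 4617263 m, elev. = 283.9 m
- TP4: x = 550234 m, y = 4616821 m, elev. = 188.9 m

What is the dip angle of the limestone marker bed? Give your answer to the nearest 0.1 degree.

15.2°

Two edge vectors: TP2→TP3 = (763, -121, 0.1), TP2→TP4 = (1317, -563, -94.9).
Normal n = (TP2→TP3) × (TP2→TP4) = (11539.2, 72540.4, -270212).
So ∂z/∂x = −n_x/n_z = 0.04270 and ∂z/∂y = −n_y/n_z = 0.26846.
Gradient magnitude |∇z| = √(a² + b²) = √(0.00182 + 0.07207) = 0.27183.
True dip = arctan(0.27183) = 15.2°, dipping toward S (azimuth ≈ 189°).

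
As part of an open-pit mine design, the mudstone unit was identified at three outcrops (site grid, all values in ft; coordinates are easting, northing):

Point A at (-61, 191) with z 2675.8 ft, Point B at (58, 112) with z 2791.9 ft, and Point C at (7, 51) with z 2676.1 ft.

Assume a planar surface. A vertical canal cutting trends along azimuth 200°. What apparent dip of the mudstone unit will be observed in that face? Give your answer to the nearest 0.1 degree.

Let the plane be z = a·easting + b·northing + c.
Point B−Point A: 119a − 79b = 116.1;  Point C−Point A: 68a − 140b = 0.3.
Solving gives a = 1.43784, b = 0.69623.
Unit vector along 200° is (sin 200°, cos 200°) = (-0.3420, -0.9397).
Slope in that direction = a·(-0.3420) + b·(-0.9397) = −1.14602.
Apparent dip = arctan|1.14602| = 48.9° (true dip is 58.0°, so apparent ≤ true as expected).

48.9°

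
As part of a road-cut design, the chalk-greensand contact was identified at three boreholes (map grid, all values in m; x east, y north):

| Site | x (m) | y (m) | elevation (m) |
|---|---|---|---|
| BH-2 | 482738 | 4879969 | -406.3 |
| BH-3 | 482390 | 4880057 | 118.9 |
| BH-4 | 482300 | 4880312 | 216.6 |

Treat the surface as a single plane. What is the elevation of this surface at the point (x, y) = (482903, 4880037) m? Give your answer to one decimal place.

Two edge vectors: BH-2→BH-3 = (-348, 88, 525.2), BH-2→BH-4 = (-438, 343, 622.9).
Normal n = (BH-2→BH-3) × (BH-2→BH-4) = (-125328.4, -13268.4, -80820).
So ∂z/∂x = −n_x/n_z = −1.550710220 and ∂z/∂y = −n_y/n_z = −0.164172235.
Intercept c from BH-2: -406.3 + 748586.75 + 801155.42 = 1549335.87.
At (482903, 4880037): z = −748842.6 − 801166.6 + 1549335.87 = -673.3 m.

-673.3 m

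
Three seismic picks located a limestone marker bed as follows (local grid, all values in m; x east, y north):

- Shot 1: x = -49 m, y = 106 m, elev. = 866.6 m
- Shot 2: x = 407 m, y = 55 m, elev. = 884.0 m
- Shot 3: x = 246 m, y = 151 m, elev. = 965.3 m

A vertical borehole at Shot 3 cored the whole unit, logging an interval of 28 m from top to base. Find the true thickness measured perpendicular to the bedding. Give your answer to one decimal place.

Two edge vectors: Shot 1→Shot 2 = (456, -51, 17.4), Shot 1→Shot 3 = (295, 45, 98.7).
Normal n = (Shot 1→Shot 2) × (Shot 1→Shot 3) = (-5816.7, -39874.2, 35565).
So ∂z/∂x = −n_x/n_z = 0.16355 and ∂z/∂y = −n_y/n_z = 1.12116.
|∇z| = √(a²+b²) = 1.13303, so dip δ = arctan(1.13303) = 48.57°.
True thickness = vertical thickness × cos δ = 28 × cos 48.57° = 18.5 m.

18.5 m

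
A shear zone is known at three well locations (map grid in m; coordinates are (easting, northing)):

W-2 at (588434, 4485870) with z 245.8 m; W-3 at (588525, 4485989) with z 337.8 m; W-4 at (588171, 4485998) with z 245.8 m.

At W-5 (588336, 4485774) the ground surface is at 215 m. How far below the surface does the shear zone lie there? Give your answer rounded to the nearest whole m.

50 m

Two edge vectors: W-2→W-3 = (91, 119, 92), W-2→W-4 = (-263, 128, 0).
Normal n = (W-2→W-3) × (W-2→W-4) = (-11776, -24196, 42945).
So ∂z/∂E = −n_x/n_z = 0.27421120 and ∂z/∂N = −n_y/n_z = 0.56341833.
Intercept c from W-2: 245.8 − 161355.19 − 2527421.37 = −2688530.76.
At (588336, 4485774): z_contact = 161328.3 + 2527367.3 − 2688530.76 = 164.8 m.
Depth below ground = 215 − 164.8 = 50 m.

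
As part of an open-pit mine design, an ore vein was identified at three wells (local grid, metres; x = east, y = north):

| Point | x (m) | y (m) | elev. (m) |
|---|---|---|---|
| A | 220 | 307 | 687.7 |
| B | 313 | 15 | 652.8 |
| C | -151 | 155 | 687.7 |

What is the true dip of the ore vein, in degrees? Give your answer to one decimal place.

6.5°

Let the plane be z = a·x + b·y + c.
B−A: 93a − 292b = −34.9;  C−A: −371a − 152b = 0.
Solving gives a = −0.04332, b = 0.10572.
Gradient magnitude |∇z| = √(a² + b²) = √(0.00188 + 0.01118) = 0.11425.
True dip = arctan(0.11425) = 6.5°, dipping toward SSE (azimuth ≈ 158°).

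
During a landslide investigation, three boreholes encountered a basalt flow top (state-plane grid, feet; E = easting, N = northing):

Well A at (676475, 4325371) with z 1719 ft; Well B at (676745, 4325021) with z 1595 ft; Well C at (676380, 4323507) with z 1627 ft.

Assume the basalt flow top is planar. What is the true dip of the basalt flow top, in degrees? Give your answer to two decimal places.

20.66°

Let the plane be z = a·E + b·N + c.
Well B−Well A: 270a − 350b = −124;  Well C−Well A: −95a − 1864b = −92.
Solving gives a = −0.37078, b = 0.06825.
Gradient magnitude |∇z| = √(a² + b²) = √(0.13748 + 0.00466) = 0.37701.
True dip = arctan(0.37701) = 20.66°, dipping toward E (azimuth ≈ 100°).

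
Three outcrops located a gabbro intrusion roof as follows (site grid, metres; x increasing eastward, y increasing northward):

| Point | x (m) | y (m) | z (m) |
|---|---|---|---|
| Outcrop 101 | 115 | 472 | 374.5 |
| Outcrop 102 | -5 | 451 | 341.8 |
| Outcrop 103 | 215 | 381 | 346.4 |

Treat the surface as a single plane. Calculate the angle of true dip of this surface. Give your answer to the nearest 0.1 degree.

28.5°

Let the plane be z = a·x + b·y + c.
Outcrop 102−Outcrop 101: −120a − 21b = −32.7;  Outcrop 103−Outcrop 101: 100a − 91b = −28.1.
Solving gives a = 0.18323, b = 0.51014.
Gradient magnitude |∇z| = √(a² + b²) = √(0.03357 + 0.26024) = 0.54204.
True dip = arctan(0.54204) = 28.5°, dipping toward SSW (azimuth ≈ 200°).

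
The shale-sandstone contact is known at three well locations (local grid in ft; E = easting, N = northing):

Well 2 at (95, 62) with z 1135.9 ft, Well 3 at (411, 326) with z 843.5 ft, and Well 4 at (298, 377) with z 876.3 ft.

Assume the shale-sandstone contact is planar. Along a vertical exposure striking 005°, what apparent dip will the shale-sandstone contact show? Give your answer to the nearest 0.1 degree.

28.2°

Two edge vectors: Well 2→Well 3 = (316, 264, -292.4), Well 2→Well 4 = (203, 315, -259.6).
Normal n = (Well 2→Well 3) × (Well 2→Well 4) = (23571.6, 22676.4, 45948).
So ∂z/∂E = −n_x/n_z = −0.51301 and ∂z/∂N = −n_y/n_z = −0.49352.
Unit vector along 005° is (sin 5°, cos 5°) = (0.0872, 0.9962).
Slope in that direction = a·(0.0872) + b·(0.9962) = −0.53636.
Apparent dip = arctan|0.53636| = 28.2° (true dip is 35.4°, so apparent ≤ true as expected).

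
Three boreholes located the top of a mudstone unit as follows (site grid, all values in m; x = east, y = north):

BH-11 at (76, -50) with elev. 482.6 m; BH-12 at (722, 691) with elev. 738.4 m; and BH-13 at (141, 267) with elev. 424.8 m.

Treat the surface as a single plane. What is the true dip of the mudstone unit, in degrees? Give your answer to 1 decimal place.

Two edge vectors: BH-11→BH-12 = (646, 741, 255.8), BH-11→BH-13 = (65, 317, -57.8).
Normal n = (BH-11→BH-12) × (BH-11→BH-13) = (-123918.4, 53965.8, 156617).
So ∂z/∂x = −n_x/n_z = 0.79122 and ∂z/∂y = −n_y/n_z = −0.34457.
Gradient magnitude |∇z| = √(a² + b²) = √(0.62603 + 0.11873) = 0.86299.
True dip = arctan(0.86299) = 40.8°, dipping toward WNW (azimuth ≈ 294°).

40.8°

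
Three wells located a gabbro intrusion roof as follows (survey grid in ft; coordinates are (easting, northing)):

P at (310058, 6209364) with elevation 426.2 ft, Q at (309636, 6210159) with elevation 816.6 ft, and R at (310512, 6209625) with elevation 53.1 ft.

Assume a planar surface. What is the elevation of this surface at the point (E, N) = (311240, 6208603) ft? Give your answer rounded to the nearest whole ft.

-606 ft

Two edge vectors: P→Q = (-422, 795, 390.4), P→R = (454, 261, -373.1).
Normal n = (P→Q) × (P→R) = (-398508.9, 19793.4, -471072).
So ∂z/∂E = −n_x/n_z = −0.84596176 and ∂z/∂N = −n_y/n_z = 0.04201778.
Intercept c from P: 426.2 + 262297.21 − 260903.69 = 1819.72.
At (311240, 6208603): z = −263297.1 + 260871.7 + 1819.72 = -605.7 ft.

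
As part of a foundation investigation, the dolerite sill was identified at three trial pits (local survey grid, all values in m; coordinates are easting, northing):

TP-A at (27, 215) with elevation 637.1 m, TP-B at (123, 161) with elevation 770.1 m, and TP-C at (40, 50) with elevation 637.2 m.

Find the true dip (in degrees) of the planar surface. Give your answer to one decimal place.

55.5°

Let the plane be z = a·easting + b·northing + c.
TP-B−TP-A: 96a − 54b = 133;  TP-C−TP-A: 13a − 165b = 0.1.
Solving gives a = 1.44931, b = 0.11358.
Gradient magnitude |∇z| = √(a² + b²) = √(2.10049 + 0.01290) = 1.45375.
True dip = arctan(1.45375) = 55.5°, dipping toward W (azimuth ≈ 266°).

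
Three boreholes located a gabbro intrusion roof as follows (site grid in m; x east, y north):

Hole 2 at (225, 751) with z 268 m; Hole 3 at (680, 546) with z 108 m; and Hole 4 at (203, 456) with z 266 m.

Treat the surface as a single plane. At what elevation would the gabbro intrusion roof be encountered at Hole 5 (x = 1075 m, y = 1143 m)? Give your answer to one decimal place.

-6.2 m

Two edge vectors: Hole 2→Hole 3 = (455, -205, -160), Hole 2→Hole 4 = (-22, -295, -2).
Normal n = (Hole 2→Hole 3) × (Hole 2→Hole 4) = (-46790, 4430, -138735).
So ∂z/∂x = −n_x/n_z = −0.337262 and ∂z/∂y = −n_y/n_z = 0.031931.
Intercept c from Hole 2: 268 + 75.88 − 23.98 = 319.90.
At (1075, 1143): z = −362.6 + 36.5 + 319.90 = -6.2 m.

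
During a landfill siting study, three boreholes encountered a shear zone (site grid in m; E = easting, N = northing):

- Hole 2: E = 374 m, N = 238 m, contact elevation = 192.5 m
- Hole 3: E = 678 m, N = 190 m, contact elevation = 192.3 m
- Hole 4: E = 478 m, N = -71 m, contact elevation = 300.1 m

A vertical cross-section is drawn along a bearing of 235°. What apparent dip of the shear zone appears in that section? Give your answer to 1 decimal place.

14.5°

Let the plane be z = a·E + b·N + c.
Hole 3−Hole 2: 304a − 48b = −0.2;  Hole 4−Hole 2: 104a − 309b = 107.6.
Solving gives a = −0.05876, b = −0.36800.
Unit vector along 235° is (sin 235°, cos 235°) = (-0.8192, -0.5736).
Slope in that direction = a·(-0.8192) + b·(-0.5736) = 0.25921.
Apparent dip = arctan|0.25921| = 14.5° (true dip is 20.4°, so apparent ≤ true as expected).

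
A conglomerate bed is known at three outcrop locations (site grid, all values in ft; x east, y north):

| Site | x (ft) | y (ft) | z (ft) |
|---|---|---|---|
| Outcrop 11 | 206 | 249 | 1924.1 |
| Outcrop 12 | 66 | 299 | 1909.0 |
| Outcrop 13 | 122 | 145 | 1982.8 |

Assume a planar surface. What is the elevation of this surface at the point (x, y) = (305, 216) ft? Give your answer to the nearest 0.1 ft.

1933.6 ft

Two edge vectors: Outcrop 11→Outcrop 12 = (-140, 50, -15.1), Outcrop 11→Outcrop 13 = (-84, -104, 58.7).
Normal n = (Outcrop 11→Outcrop 12) × (Outcrop 11→Outcrop 13) = (1364.6, 9486.4, 18760).
So ∂z/∂x = −n_x/n_z = −0.07274 and ∂z/∂y = −n_y/n_z = −0.50567.
Intercept c from Outcrop 11: 1924.1 + 14.98 + 125.91 = 2065.00.
At (305, 216): z = −22.2 − 109.2 + 2065.00 = 1933.6 ft.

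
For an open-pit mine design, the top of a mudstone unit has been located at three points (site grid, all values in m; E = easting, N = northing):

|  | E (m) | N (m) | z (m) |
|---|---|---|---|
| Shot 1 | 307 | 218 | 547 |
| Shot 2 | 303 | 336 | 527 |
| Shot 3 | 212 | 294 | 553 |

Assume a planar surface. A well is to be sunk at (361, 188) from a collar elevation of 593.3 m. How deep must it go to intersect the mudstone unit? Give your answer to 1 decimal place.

Let the plane be z = a·E + b·N + c.
Shot 2−Shot 1: −4a + 118b = −20;  Shot 3−Shot 1: −95a + 76b = 6.
Solving gives a = −0.20429, b = −0.17642.
Then c = 547 − a·307 − b·218 = 648.18.
At (361, 188): z_contact = −73.75 − 33.17 + 648.18 = 541.26 m.
Depth below ground = 593.3 − 541.26 = 52.0 m.

52.0 m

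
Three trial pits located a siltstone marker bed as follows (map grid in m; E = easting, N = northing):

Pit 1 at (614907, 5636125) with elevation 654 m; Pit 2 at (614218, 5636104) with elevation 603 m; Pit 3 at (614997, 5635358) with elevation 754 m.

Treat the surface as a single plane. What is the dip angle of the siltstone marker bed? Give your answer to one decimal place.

8.2°

Two edge vectors: Pit 1→Pit 2 = (-689, -21, -51), Pit 1→Pit 3 = (90, -767, 100).
Normal n = (Pit 1→Pit 2) × (Pit 1→Pit 3) = (-41217, 64310, 530353).
So ∂z/∂E = −n_x/n_z = 0.07772 and ∂z/∂N = −n_y/n_z = −0.12126.
Gradient magnitude |∇z| = √(a² + b²) = √(0.00604 + 0.01470) = 0.14403.
True dip = arctan(0.14403) = 8.2°, dipping toward NNW (azimuth ≈ 327°).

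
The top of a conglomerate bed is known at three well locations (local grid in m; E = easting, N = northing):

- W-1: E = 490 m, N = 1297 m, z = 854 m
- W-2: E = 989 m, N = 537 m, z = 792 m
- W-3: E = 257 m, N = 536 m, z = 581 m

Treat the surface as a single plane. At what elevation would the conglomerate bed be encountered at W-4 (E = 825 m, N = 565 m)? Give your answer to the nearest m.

Two edge vectors: W-1→W-2 = (499, -760, -62), W-1→W-3 = (-233, -761, -273).
Normal n = (W-1→W-2) × (W-1→W-3) = (160298, 150673, -556819).
So ∂z/∂E = −n_x/n_z = 0.28788 and ∂z/∂N = −n_y/n_z = 0.27060.
Intercept c from W-1: 854 − 141.06 − 350.96 = 361.97.
At (825, 565): z = 237.5 + 152.9 + 361.97 = 752.4 m.

752 m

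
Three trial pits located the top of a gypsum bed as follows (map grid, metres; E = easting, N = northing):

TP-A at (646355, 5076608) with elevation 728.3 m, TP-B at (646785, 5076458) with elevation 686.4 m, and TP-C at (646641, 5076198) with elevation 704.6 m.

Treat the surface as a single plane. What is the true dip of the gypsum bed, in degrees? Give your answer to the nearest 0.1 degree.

Two edge vectors: TP-A→TP-B = (430, -150, -41.9), TP-A→TP-C = (286, -410, -23.7).
Normal n = (TP-A→TP-B) × (TP-A→TP-C) = (-13624, -1792.4, -133400).
So ∂z/∂E = −n_x/n_z = −0.10213 and ∂z/∂N = −n_y/n_z = −0.01344.
Gradient magnitude |∇z| = √(a² + b²) = √(0.01043 + 0.00018) = 0.10301.
True dip = arctan(0.10301) = 5.9°, dipping toward E (azimuth ≈ 083°).

5.9°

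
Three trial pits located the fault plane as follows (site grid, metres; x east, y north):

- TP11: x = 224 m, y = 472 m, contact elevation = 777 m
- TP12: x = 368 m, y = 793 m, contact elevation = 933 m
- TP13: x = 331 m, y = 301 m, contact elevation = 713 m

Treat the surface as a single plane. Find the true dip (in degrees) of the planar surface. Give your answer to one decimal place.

Two edge vectors: TP11→TP12 = (144, 321, 156), TP11→TP13 = (107, -171, -64).
Normal n = (TP11→TP12) × (TP11→TP13) = (6132, 25908, -58971).
So ∂z/∂x = −n_x/n_z = 0.10398 and ∂z/∂y = −n_y/n_z = 0.43933.
Gradient magnitude |∇z| = √(a² + b²) = √(0.01081 + 0.19301) = 0.45147.
True dip = arctan(0.45147) = 24.3°, dipping toward SSW (azimuth ≈ 193°).

24.3°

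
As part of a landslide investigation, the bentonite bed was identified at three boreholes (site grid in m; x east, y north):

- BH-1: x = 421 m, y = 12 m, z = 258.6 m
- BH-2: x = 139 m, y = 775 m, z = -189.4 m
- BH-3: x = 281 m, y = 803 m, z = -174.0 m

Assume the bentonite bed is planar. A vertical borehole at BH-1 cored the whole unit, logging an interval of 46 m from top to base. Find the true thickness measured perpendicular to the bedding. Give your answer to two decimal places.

Two edge vectors: BH-1→BH-2 = (-282, 763, -448), BH-1→BH-3 = (-140, 791, -432.6).
Normal n = (BH-1→BH-2) × (BH-1→BH-3) = (24294.2, -59273.2, -116242).
So ∂z/∂x = −n_x/n_z = 0.20900 and ∂z/∂y = −n_y/n_z = −0.50991.
|∇z| = √(a²+b²) = 0.55108, so dip δ = arctan(0.55108) = 28.86°.
True thickness = vertical thickness × cos δ = 46 × cos 28.86° = 40.29 m.

40.29 m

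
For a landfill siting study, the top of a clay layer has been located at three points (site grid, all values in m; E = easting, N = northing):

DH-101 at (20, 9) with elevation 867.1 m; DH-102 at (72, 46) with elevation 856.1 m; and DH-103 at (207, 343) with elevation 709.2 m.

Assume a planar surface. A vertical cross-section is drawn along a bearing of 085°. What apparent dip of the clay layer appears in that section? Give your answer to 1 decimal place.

8.8°

Let the plane be z = a·E + b·N + c.
DH-102−DH-101: 52a + 37b = −11;  DH-103−DH-101: 187a + 334b = −157.9.
Solving gives a = 0.20751, b = −0.58894.
Unit vector along 085° is (sin 85°, cos 85°) = (0.9962, 0.0872).
Slope in that direction = a·(0.9962) + b·(0.0872) = 0.15539.
Apparent dip = arctan|0.15539| = 8.8° (true dip is 32.0°, so apparent ≤ true as expected).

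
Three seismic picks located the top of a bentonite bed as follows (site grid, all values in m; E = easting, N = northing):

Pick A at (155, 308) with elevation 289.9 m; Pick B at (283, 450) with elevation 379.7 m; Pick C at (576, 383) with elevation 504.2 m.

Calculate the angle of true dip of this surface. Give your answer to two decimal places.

Two edge vectors: Pick A→Pick B = (128, 142, 89.8), Pick A→Pick C = (421, 75, 214.3).
Normal n = (Pick A→Pick B) × (Pick A→Pick C) = (23695.6, 10375.4, -50182).
So ∂z/∂E = −n_x/n_z = 0.47219 and ∂z/∂N = −n_y/n_z = 0.20676.
Gradient magnitude |∇z| = √(a² + b²) = √(0.22297 + 0.04275) = 0.51547.
True dip = arctan(0.51547) = 27.27°, dipping toward WSW (azimuth ≈ 246°).

27.27°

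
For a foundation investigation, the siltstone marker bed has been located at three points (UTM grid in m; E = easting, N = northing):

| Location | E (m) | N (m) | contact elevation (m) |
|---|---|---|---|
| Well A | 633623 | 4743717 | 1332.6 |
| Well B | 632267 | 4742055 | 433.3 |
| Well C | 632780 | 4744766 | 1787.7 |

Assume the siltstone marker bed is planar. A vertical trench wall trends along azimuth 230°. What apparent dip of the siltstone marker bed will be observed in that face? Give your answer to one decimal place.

20.0°

Two edge vectors: Well A→Well B = (-1356, -1662, -899.3), Well A→Well C = (-843, 1049, 455.1).
Normal n = (Well A→Well B) × (Well A→Well C) = (186989.5, 1375225.5, -2823510).
So ∂z/∂E = −n_x/n_z = 0.06623 and ∂z/∂N = −n_y/n_z = 0.48706.
Unit vector along 230° is (sin 230°, cos 230°) = (-0.7660, -0.6428).
Slope in that direction = a·(-0.7660) + b·(-0.6428) = −0.36381.
Apparent dip = arctan|0.36381| = 20.0° (true dip is 26.2°, so apparent ≤ true as expected).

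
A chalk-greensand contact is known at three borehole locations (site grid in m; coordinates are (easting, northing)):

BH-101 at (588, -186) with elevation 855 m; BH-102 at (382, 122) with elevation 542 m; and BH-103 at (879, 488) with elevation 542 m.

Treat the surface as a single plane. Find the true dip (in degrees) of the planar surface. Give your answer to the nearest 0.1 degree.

40.2°

Two edge vectors: BH-101→BH-102 = (-206, 308, -313), BH-101→BH-103 = (291, 674, -313).
Normal n = (BH-101→BH-102) × (BH-101→BH-103) = (114558, -155561, -228472).
So ∂z/∂E = −n_x/n_z = 0.50141 and ∂z/∂N = −n_y/n_z = −0.68088.
Gradient magnitude |∇z| = √(a² + b²) = √(0.25141 + 0.46359) = 0.84558.
True dip = arctan(0.84558) = 40.2°, dipping toward NW (azimuth ≈ 324°).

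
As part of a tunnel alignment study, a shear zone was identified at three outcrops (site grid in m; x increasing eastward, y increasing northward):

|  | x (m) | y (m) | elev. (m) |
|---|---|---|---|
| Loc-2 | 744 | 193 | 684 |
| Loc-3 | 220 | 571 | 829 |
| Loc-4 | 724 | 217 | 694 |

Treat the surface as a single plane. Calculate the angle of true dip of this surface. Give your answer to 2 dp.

25.19°

Two edge vectors: Loc-2→Loc-3 = (-524, 378, 145), Loc-2→Loc-4 = (-20, 24, 10).
Normal n = (Loc-2→Loc-3) × (Loc-2→Loc-4) = (300, 2340, -5016).
So ∂z/∂x = −n_x/n_z = 0.05981 and ∂z/∂y = −n_y/n_z = 0.46651.
Gradient magnitude |∇z| = √(a² + b²) = √(0.00358 + 0.21763) = 0.47033.
True dip = arctan(0.47033) = 25.19°, dipping toward S (azimuth ≈ 187°).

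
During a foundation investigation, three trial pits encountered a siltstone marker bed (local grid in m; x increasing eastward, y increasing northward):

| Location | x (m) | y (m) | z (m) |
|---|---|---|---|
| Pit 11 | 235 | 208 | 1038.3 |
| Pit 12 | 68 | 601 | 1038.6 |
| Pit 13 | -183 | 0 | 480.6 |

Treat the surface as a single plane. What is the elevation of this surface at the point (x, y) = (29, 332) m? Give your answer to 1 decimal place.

869.6 m

Let the plane be z = a·x + b·y + c.
Pit 12−Pit 11: −167a + 393b = 0.3;  Pit 13−Pit 11: −418a − 208b = −557.7.
Solving gives a = 1.10102, b = 0.46863.
Then c = 1038.3 − a·235 − b·208 = 682.09.
At (29, 332): z = 31.9 + 155.6 + 682.09 = 869.6 m.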